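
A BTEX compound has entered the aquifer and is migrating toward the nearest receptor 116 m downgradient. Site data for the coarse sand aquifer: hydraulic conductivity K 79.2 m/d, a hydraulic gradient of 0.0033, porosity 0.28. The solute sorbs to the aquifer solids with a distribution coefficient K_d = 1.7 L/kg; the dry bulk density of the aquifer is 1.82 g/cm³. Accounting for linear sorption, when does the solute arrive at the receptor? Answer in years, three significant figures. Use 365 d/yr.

4.10 years

Darcy flux q = K·i = 79.2 × 0.0033 = 0.2614 m/d
Seepage velocity v = q / n = 0.2614 / 0.28 = 0.9334 m/d
Retardation R = 1 + ρ_b·K_d/n = 1 + 1.82×1.7/0.28 = 12.05
Contaminant velocity v_c = v/R = 0.9334/12.05 = 0.07746 m/d
t = L/v_c = 116/0.07746 = 1497 d
   = 1497/365 = 4.10 yr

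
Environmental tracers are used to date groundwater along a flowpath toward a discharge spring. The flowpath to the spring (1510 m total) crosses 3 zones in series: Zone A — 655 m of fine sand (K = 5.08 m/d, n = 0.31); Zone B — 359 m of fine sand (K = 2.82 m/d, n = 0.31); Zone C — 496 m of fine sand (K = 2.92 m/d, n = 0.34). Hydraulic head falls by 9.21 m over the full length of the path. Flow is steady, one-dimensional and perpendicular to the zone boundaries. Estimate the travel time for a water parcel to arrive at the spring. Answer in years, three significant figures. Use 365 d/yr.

61.2 years

Continuity: the same q passes through each zone, so ΔH = q·Σ(L_j/K_j) — the zones act as resistances in series.
Σ(L/K) = 655/5.08 + 359/2.82 + 496/2.92 = 128.9 + 127.3 + 169.9 = 426.1 d
q = ΔH / Σ(L/K) = 9.21 / 426.1 = 0.02161 m/d (same in every zone)
Zone A: v = q/n = 0.02161/0.31 = 0.06972 m/d → t_A = 655/0.06972 = 9394 d
Zone B: v = q/n = 0.02161/0.31 = 0.06972 m/d → t_B = 359/0.06972 = 5149 d
Zone C: v = q/n = 0.02161/0.34 = 0.06357 m/d → t_C = 496/0.06357 = 7802 d
Total t = 9394 + 5149 + 7802 = 22350 d
   = 22350 / 365 = 61.2 yr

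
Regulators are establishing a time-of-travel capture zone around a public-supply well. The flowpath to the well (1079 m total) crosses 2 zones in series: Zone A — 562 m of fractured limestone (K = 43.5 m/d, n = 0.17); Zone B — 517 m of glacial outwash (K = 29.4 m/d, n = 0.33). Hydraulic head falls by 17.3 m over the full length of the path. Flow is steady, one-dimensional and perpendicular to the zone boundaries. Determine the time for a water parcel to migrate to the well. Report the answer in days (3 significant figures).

469 days

Continuity: the same q passes through each zone, so ΔH = q·Σ(L_j/K_j) — the zones act as resistances in series.
Σ(L/K) = 562/43.5 + 517/29.4 = 12.92 + 17.59 = 30.50 d
q = ΔH / Σ(L/K) = 17.3 / 30.50 = 0.5671 m/d (same in every zone)
Zone A: v = q/n = 0.5671/0.17 = 3.336 m/d → t_A = 562/3.336 = 168.5 d
Zone B: v = q/n = 0.5671/0.33 = 1.719 m/d → t_B = 517/1.719 = 300.8 d
Total t = 168.5 + 300.8 = 469.3 d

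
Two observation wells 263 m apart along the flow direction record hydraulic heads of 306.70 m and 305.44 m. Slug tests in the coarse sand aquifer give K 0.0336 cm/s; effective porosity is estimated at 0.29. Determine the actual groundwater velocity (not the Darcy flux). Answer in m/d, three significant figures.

0.480 m/d

Hydraulic gradient i = (306.70 − 305.44) / 263 = 1.26 / 263 = 0.004791
K = 0.0336 cm/s × 864 = 29.03 m/d
Darcy flux q = K·i = 29.03 × 0.004791 = 0.1391 m/d
Average linear velocity = 0.1391 / 0.29 = 0.4796 m/d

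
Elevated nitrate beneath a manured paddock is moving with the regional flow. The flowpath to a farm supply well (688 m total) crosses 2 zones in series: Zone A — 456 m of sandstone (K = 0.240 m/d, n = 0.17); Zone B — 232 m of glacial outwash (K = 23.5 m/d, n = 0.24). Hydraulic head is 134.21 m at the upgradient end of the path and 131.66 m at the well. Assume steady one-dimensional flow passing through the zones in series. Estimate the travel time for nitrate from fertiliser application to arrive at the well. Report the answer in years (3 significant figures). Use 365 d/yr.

Total head drop ΔH = 134.21 − 131.66 = 2.55 m
Continuity: the same q passes through each zone, so ΔH = q·Σ(L_j/K_j) — the zones act as resistances in series.
Σ(L/K) = 456/0.240 + 232/23.5 = 1900 + 9.872 = 1910 d
q = ΔH / Σ(L/K) = 2.55 / 1910 = 0.001335 m/d (same in every zone)
Zone A: v = q/n = 0.001335/0.17 = 0.007854 m/d → t_A = 456/0.007854 = 58060 d
Zone B: v = q/n = 0.001335/0.24 = 0.005563 m/d → t_B = 232/0.005563 = 41700 d
Total t = 58060 + 41700 = 99760 d
   = 99760 / 365 = 273 yr

273 years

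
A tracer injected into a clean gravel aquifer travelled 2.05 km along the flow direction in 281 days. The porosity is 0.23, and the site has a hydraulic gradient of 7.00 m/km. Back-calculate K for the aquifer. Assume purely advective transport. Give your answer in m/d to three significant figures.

L = 2.05 km = 2050 m
v = L / t = 2050 / 281 = 7.295 m/d
K = v · n / i = 7.295 × 0.23 / 0.0070 = 240 m/d

240 m/d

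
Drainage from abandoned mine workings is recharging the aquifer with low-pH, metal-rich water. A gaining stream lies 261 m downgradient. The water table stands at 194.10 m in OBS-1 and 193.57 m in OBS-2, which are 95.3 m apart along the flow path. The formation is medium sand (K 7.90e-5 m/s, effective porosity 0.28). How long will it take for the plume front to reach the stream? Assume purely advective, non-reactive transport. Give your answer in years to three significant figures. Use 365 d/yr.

5.27 years

Hydraulic gradient i = (194.10 − 193.57) / 95.3 = 0.53 / 95.3 = 0.005561
K = 7.90e-5 m/s × 86400 s/d = 6.826 m/d
Specific discharge q = 6.826 × 0.005561 = 0.03796 m/d
v_s = q/n_e = 0.03796/0.28 = 0.1356 m/d
t = L / v = 261 / 0.1356 = 1925 d
   = 1925 / 365 = 5.27 yr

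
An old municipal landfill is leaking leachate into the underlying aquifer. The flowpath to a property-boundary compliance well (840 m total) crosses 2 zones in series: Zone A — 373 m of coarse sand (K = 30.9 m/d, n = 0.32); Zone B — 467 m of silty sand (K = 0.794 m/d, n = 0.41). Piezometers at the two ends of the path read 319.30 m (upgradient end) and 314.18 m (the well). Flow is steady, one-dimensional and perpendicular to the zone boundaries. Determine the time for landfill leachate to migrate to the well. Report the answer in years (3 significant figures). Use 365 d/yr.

Total head drop ΔH = 319.30 − 314.18 = 5.12 m
Steady 1-D flow in series ⇒ the Darcy flux q is identical in every zone and the zone head losses add (resistances L/K in series).
Σ(L/K) = 373/30.9 + 467/0.794 = 12.07 + 588.2 = 600.2 d
q = ΔH / Σ(L/K) = 5.12 / 600.2 = 0.008530 m/d (same in every zone)
Zone A: v = q/n = 0.008530/0.32 = 0.02666 m/d → t_A = 373/0.02666 = 13990 d
Zone B: v = q/n = 0.008530/0.41 = 0.02080 m/d → t_B = 467/0.02080 = 22450 d
Total t = 13990 + 22450 = 36440 d
   = 36440 / 365 = 99.8 yr

99.8 years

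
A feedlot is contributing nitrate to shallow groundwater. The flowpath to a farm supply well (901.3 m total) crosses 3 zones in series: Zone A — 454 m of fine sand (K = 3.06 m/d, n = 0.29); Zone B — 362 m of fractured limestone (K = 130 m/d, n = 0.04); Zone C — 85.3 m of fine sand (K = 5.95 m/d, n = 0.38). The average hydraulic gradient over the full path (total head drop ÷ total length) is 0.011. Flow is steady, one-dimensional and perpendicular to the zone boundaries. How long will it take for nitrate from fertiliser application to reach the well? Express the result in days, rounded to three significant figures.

Steady 1-D flow in series ⇒ the Darcy flux q is identical in every zone and the zone head losses add (resistances L/K in series).
Σ(L/K) = 454/3.06 + 362/130 + 85.3/5.95 = 148.4 + 2.785 + 14.34 = 165.5 d
K_eq = L_total / Σ(L/K) = 901.3 / 165.5 = 5.446 m/d
q = K_eq · i = 5.446 × 0.011 = 0.05991 m/d (same in every zone)
Zone A: v = q/n = 0.05991/0.29 = 0.2066 m/d → t_A = 454/0.2066 = 2198 d
Zone B: v = q/n = 0.05991/0.04 = 1.498 m/d → t_B = 362/1.498 = 241.7 d
Zone C: v = q/n = 0.05991/0.38 = 0.1577 m/d → t_C = 85.3/0.1577 = 541.0 d
Total t = 2198 + 241.7 + 541.0 = 2980 d

2980 days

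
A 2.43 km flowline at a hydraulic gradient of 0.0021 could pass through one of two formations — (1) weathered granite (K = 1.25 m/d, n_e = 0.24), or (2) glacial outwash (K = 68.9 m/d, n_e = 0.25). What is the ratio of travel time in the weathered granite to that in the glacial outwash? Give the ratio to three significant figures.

52.9

Unit 1 (weathered granite): v = 1.25×0.0021/0.24 = 0.01094 m/d, t = 2430/0.01094 = 222200 d
Unit 2 (glacial outwash): v = 68.9×0.0021/0.25 = 0.5788 m/d, t = 2430/0.5788 = 4199 d
t(weathered granite) / t(glacial outwash) = 222200/4199 = 52.9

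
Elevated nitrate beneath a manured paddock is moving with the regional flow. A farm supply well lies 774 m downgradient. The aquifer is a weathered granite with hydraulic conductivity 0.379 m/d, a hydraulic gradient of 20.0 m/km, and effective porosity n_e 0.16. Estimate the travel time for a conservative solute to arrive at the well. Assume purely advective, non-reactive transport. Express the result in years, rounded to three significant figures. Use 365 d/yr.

Specific discharge q = 0.379 × 0.020 = 0.007580 m/d
v = Ki/n = 0.379·0.020/0.16 = 0.04738 m/d
t = L / v = 774 / 0.04738 = 16340 d
   = 16340 / 365 = 44.8 yr

44.8 years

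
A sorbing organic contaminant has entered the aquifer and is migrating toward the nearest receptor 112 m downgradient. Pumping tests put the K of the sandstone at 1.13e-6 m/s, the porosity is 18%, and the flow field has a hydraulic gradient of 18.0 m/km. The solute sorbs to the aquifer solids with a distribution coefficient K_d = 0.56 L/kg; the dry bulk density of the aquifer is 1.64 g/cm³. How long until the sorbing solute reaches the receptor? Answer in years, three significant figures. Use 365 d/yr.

K = 1.13e-6 m/s × 86400 s/d = 0.09763 m/d
Darcy flux q = K·i = 0.09763 × 0.018 = 0.001757 m/d
Average linear velocity = 0.001757 / 0.18 = 0.009763 m/d
Retardation R = 1 + ρ_b·K_d/n = 1 + 1.64×0.56/0.18 = 6.102
Contaminant velocity v_c = v/R = 0.009763/6.102 = 0.001600 m/d
t = L/v_c = 112/0.001600 = 70000 d
   = 70000/365 = 192 yr

192 years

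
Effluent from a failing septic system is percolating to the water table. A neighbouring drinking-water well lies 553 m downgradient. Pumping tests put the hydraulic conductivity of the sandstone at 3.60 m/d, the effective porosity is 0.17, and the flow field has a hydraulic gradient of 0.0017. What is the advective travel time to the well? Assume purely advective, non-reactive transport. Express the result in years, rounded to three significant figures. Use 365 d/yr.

42.1 years

q = Ki = 3.60 × 0.0017 = 0.006120 m/d
Average linear velocity = 0.006120 / 0.17 = 0.03600 m/d
t = L / v = 553 / 0.03600 = 15360 d
   = 15360 / 365 = 42.1 yr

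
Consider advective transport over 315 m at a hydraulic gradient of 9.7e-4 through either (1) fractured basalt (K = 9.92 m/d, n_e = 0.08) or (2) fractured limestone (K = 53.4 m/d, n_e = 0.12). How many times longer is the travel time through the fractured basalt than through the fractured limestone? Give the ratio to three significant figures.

Unit 1 (fractured basalt): v = 9.92×9.7e-4/0.08 = 0.1203 m/d, t = 315/0.1203 = 2619 d
Unit 2 (fractured limestone): v = 53.4×9.7e-4/0.12 = 0.4317 m/d, t = 315/0.4317 = 729.8 d
t(fractured basalt) / t(fractured limestone) = 2619/729.8 = 3.59

3.59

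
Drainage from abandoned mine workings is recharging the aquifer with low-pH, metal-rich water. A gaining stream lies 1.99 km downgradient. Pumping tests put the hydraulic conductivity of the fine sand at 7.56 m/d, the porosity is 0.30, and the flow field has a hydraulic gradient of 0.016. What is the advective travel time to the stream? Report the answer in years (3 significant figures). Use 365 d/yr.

13.5 years

Specific discharge q = 7.56 × 0.016 = 0.1210 m/d
v_s = q/n_e = 0.1210/0.30 = 0.4032 m/d
L = 1.99 km = 1990 m
t = L / v = 1990 / 0.4032 = 4936 d
   = 4936 / 365 = 13.5 yr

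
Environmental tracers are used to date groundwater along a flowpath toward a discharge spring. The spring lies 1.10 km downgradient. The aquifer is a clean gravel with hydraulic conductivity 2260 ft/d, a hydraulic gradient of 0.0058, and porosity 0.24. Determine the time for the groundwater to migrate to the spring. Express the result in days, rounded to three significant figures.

66.1 days

K = 2260 ft/d × 0.3048 = 688.8 m/d
Darcy flux q = K·i = 688.8 × 0.0058 = 3.995 m/d
Seepage velocity v = q / n = 3.995 / 0.24 = 16.65 m/d
L = 1.10 km = 1100 m
t = L / v = 1100 / 16.65 = 66.08 d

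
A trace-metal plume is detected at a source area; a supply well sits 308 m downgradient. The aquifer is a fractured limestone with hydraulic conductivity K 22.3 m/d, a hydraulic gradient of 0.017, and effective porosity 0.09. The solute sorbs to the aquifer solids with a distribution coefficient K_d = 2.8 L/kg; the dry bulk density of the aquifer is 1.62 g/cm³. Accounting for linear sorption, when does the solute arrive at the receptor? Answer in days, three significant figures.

3760 days

Darcy flux q = K·i = 22.3 × 0.017 = 0.3791 m/d
Average linear velocity = 0.3791 / 0.09 = 4.212 m/d
Retardation R = 1 + ρ_b·K_d/n = 1 + 1.62×2.8/0.09 = 51.40
Contaminant velocity v_c = v/R = 4.212/51.40 = 0.08195 m/d
t = L/v_c = 308/0.08195 = 3758 d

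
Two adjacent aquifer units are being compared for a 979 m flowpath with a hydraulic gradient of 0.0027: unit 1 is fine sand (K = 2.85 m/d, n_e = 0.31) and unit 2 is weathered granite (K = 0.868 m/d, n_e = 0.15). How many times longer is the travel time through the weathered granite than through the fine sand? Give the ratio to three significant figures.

Unit 1 (fine sand): v = 2.85×0.0027/0.31 = 0.02482 m/d, t = 979/0.02482 = 39440 d
Unit 2 (weathered granite): v = 0.868×0.0027/0.15 = 0.01562 m/d, t = 979/0.01562 = 62660 d
t(weathered granite) / t(fine sand) = 62660/39440 = 1.59

1.59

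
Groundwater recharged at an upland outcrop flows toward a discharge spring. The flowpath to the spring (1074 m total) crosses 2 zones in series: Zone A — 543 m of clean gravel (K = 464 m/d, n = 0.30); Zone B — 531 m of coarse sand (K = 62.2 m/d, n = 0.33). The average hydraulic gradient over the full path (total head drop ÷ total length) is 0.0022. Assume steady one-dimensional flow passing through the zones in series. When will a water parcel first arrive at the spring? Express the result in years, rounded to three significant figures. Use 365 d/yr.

Continuity: the same q passes through each zone, so ΔH = q·Σ(L_j/K_j) — the zones act as resistances in series.
Σ(L/K) = 543/464 + 531/62.2 = 1.170 + 8.537 = 9.707 d
K_eq = L_total / Σ(L/K) = 1074 / 9.707 = 110.6 m/d
q = K_eq · i = 110.6 × 0.0022 = 0.2434 m/d (same in every zone)
Zone A: v = q/n = 0.2434/0.30 = 0.8114 m/d → t_A = 543/0.8114 = 669.3 d
Zone B: v = q/n = 0.2434/0.33 = 0.7376 m/d → t_B = 531/0.7376 = 719.9 d
Total t = 669.3 + 719.9 = 1389 d
   = 1389 / 365 = 3.81 yr

3.81 years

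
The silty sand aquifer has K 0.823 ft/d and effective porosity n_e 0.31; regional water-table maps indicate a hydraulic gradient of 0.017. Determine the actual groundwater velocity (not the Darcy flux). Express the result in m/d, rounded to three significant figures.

0.0138 m/d

K = 0.823 ft/d × 0.3048 = 0.2509 m/d
Darcy flux q = K·i = 0.2509 × 0.017 = 0.004264 m/d
Average linear velocity = 0.004264 / 0.31 = 0.01376 m/d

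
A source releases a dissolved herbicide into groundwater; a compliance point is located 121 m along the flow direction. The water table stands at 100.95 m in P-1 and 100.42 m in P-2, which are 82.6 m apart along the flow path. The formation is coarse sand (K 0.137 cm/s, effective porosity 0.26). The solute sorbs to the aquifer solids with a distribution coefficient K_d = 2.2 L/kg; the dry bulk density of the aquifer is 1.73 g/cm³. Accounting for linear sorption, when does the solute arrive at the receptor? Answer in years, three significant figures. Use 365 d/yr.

Hydraulic gradient i = (100.95 − 100.42) / 82.6 = 0.53 / 82.6 = 0.006416
K = 0.137 cm/s × 864 = 118.4 m/d
Darcy flux q = K·i = 118.4 × 0.006416 = 0.7595 m/d
Average linear velocity = 0.7595 / 0.26 = 2.921 m/d
Retardation R = 1 + ρ_b·K_d/n = 1 + 1.73×2.2/0.26 = 15.64
Contaminant velocity v_c = v/R = 2.921/15.64 = 0.1868 m/d
t = L/v_c = 121/0.1868 = 647.8 d
   = 647.8/365 = 1.77 yr

1.77 years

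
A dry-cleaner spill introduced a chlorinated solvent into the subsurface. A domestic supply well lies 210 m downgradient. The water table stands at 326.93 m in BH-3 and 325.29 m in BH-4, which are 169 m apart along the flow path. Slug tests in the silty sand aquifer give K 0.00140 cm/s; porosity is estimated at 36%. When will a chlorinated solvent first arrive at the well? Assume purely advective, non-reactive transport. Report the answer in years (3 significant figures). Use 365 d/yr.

Hydraulic gradient i = (326.93 − 325.29) / 169 = 1.64 / 169 = 0.009704
K = 0.00140 cm/s × 864 = 1.210 m/d
Darcy flux q = K·i = 1.210 × 0.009704 = 0.01174 m/d
v = Ki/n = 1.210·0.009704/0.36 = 0.03261 m/d
t = L / v = 210 / 0.03261 = 6441 d
   = 6441 / 365 = 17.6 yr

17.6 years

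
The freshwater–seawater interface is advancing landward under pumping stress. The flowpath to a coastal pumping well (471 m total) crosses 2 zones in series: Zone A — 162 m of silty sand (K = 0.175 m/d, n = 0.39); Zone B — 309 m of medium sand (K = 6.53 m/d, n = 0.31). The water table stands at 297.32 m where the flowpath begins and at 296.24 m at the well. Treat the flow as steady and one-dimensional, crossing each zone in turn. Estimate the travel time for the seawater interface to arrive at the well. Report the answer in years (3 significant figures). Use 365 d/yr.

392 years

Total head drop ΔH = 297.32 − 296.24 = 1.08 m
Continuity: the same q passes through each zone, so ΔH = q·Σ(L_j/K_j) — the zones act as resistances in series.
Σ(L/K) = 162/0.175 + 309/6.53 = 925.7 + 47.32 = 973.0 d
q = ΔH / Σ(L/K) = 1.08 / 973.0 = 0.001110 m/d (same in every zone)
Zone A: v = q/n = 0.001110/0.39 = 0.002846 m/d → t_A = 162/0.002846 = 56920 d
Zone B: v = q/n = 0.001110/0.31 = 0.003580 m/d → t_B = 309/0.003580 = 86300 d
Total t = 56920 + 86300 = 143200 d
   = 143200 / 365 = 392 yr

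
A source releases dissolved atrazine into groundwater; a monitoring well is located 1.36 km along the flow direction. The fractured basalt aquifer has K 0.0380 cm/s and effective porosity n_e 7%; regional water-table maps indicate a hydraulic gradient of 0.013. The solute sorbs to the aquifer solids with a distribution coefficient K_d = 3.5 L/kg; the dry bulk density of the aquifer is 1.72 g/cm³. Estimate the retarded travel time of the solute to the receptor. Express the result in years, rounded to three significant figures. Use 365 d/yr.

K = 0.0380 cm/s × 864 = 32.83 m/d
Specific discharge q = 32.83 × 0.013 = 0.4268 m/d
Seepage velocity v = q / n = 0.4268 / 0.07 = 6.097 m/d
Retardation R = 1 + ρ_b·K_d/n = 1 + 1.72×3.5/0.07 = 87.00
Contaminant velocity v_c = v/R = 6.097/87.00 = 0.07008 m/d
L = 1.36 km = 1360 m
t = L/v_c = 1360/0.07008 = 19410 d
   = 19410/365 = 53.2 yr

53.2 years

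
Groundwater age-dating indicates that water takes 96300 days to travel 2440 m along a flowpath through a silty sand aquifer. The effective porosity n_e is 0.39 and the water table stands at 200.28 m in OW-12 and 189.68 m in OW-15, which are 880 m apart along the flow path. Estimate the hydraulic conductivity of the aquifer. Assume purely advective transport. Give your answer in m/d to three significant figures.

Hydraulic gradient i = (200.28 − 189.68) / 880 = 10.60 / 880 = 0.01205
v = L / t = 2440 / 96300 = 0.02534 m/d
K = v · n / i = 0.02534 × 0.39 / 0.01205 = 0.820 m/d

0.820 m/d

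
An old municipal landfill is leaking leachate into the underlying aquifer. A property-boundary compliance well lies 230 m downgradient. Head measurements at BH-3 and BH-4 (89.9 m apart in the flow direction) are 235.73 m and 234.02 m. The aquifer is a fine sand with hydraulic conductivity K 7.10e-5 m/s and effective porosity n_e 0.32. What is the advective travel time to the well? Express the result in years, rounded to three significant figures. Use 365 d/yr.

1.73 years

Hydraulic gradient i = (235.73 − 234.02) / 89.9 = 1.71 / 89.9 = 0.01902
K = 7.10e-5 m/s × 86400 s/d = 6.134 m/d
q = Ki = 6.134 × 0.01902 = 0.1167 m/d
Average linear velocity = 0.1167 / 0.32 = 0.3646 m/d
t = L / v = 230 / 0.3646 = 630.8 d
   = 630.8 / 365 = 1.73 yr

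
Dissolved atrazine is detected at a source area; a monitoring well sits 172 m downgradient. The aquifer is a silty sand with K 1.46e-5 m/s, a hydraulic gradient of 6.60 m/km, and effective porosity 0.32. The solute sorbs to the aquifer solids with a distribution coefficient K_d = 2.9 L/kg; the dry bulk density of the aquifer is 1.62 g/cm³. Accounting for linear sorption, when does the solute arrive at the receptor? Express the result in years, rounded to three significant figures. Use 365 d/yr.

284 years

K = 1.46e-5 m/s × 86400 s/d = 1.261 m/d
Specific discharge q = 1.261 × 0.0066 = 0.008326 m/d
Seepage velocity v = q / n = 0.008326 / 0.32 = 0.02602 m/d
Retardation R = 1 + ρ_b·K_d/n = 1 + 1.62×2.9/0.32 = 15.68
Contaminant velocity v_c = v/R = 0.02602/15.68 = 0.001659 m/d
t = L/v_c = 172/0.001659 = 103700 d
   = 103700/365 = 284 yr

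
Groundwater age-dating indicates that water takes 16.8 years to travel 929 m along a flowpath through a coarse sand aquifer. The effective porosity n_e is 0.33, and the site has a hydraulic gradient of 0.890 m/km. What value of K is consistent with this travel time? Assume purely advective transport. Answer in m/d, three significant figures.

t = 16.8 years = 6132 d
v = L / t = 929 / 6132 = 0.1515 m/d
K = v · n / i = 0.1515 × 0.33 / 8.9e-4 = 56.2 m/d

56.2 m/d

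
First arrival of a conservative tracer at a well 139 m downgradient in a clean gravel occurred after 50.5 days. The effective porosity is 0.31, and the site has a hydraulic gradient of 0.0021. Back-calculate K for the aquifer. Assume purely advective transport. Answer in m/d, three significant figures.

406 m/d

v = L / t = 139 / 50.5 = 2.752 m/d
K = v · n / i = 2.752 × 0.31 / 0.0021 = 406 m/d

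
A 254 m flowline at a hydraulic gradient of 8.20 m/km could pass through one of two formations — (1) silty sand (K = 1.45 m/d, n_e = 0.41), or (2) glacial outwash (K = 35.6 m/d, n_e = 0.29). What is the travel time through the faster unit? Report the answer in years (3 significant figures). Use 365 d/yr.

0.691 years

Unit 1 (silty sand): v = 1.45×0.0082/0.41 = 0.02900 m/d, t = 254/0.02900 = 8759 d
Unit 2 (glacial outwash): v = 35.6×0.0082/0.29 = 1.007 m/d, t = 254/1.007 = 252.3 d
Faster: 252.3 d / 365 = 0.691 yr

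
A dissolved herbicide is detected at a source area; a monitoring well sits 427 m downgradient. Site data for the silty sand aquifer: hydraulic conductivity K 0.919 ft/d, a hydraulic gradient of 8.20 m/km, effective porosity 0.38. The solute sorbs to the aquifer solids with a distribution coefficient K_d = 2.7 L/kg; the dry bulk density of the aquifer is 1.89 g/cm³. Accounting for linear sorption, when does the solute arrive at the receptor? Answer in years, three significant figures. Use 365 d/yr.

K = 0.919 ft/d × 0.3048 = 0.2801 m/d
Darcy flux q = K·i = 0.2801 × 0.0082 = 0.002297 m/d
Seepage velocity v = q / n = 0.002297 / 0.38 = 0.006045 m/d
Retardation R = 1 + ρ_b·K_d/n = 1 + 1.89×2.7/0.38 = 14.43
Contaminant velocity v_c = v/R = 0.006045/14.43 = 4.189e-4 m/d
t = L/v_c = 427/4.189e-4 = 1.019e6 d
   = 1.019e6/365 = 2790 yr

2790 years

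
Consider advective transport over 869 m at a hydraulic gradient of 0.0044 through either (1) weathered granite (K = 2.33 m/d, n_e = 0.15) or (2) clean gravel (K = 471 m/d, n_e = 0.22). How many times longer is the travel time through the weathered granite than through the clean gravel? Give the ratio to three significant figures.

Unit 1 (weathered granite): v = 2.33×0.0044/0.15 = 0.06835 m/d, t = 869/0.06835 = 12710 d
Unit 2 (clean gravel): v = 471×0.0044/0.22 = 9.420 m/d, t = 869/9.420 = 92.25 d
t(weathered granite) / t(clean gravel) = 12710/92.25 = 138

138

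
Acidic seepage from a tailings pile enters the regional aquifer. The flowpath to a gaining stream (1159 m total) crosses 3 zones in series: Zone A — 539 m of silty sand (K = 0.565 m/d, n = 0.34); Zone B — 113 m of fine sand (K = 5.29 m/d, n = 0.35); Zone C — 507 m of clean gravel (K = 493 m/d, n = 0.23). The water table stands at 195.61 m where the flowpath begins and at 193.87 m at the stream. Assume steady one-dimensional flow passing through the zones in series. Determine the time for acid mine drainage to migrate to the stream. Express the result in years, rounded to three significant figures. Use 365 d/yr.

522 years

Total head drop ΔH = 195.61 − 193.87 = 1.74 m
Continuity: the same q passes through each zone, so ΔH = q·Σ(L_j/K_j) — the zones act as resistances in series.
Σ(L/K) = 539/0.565 + 113/5.29 + 507/493 = 954.0 + 21.36 + 1.028 = 976.4 d
q = ΔH / Σ(L/K) = 1.74 / 976.4 = 0.001782 m/d (same in every zone)
Zone A: v = q/n = 0.001782/0.34 = 0.005241 m/d → t_A = 539/0.005241 = 102800 d
Zone B: v = q/n = 0.001782/0.35 = 0.005092 m/d → t_B = 113/0.005092 = 22190 d
Zone C: v = q/n = 0.001782/0.23 = 0.007748 m/d → t_C = 507/0.007748 = 65430 d
Total t = 102800 + 22190 + 65430 = 190500 d
   = 190500 / 365 = 522 yr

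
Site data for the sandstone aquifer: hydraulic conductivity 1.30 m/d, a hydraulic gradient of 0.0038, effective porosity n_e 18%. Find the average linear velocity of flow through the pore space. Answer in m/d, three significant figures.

Darcy flux q = K·i = 1.30 × 0.0038 = 0.004940 m/d
Average linear velocity = 0.004940 / 0.18 = 0.02744 m/d

0.0274 m/d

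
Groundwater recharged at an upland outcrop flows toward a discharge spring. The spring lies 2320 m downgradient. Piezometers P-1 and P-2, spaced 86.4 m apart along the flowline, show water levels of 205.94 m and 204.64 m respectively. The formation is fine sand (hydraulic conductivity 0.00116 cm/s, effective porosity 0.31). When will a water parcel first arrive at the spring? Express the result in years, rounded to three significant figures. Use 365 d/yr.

131 years

Hydraulic gradient i = (205.94 − 204.64) / 86.4 = 1.30 / 86.4 = 0.01505
K = 0.00116 cm/s × 864 = 1.002 m/d
Specific discharge q = 1.002 × 0.01505 = 0.01508 m/d
Average linear velocity = 0.01508 / 0.31 = 0.04865 m/d
t = L / v = 2320 / 0.04865 = 47690 d
   = 47690 / 365 = 131 yr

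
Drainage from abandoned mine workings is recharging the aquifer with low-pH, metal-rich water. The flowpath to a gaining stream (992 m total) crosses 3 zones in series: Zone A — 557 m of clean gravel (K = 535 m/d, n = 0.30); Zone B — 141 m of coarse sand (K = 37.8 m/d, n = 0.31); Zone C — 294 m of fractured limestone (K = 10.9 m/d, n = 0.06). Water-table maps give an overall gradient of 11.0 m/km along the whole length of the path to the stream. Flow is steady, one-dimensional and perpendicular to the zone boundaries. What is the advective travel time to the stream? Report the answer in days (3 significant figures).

Steady 1-D flow in series ⇒ the Darcy flux q is identical in every zone and the zone head losses add (resistances L/K in series).
Σ(L/K) = 557/535 + 141/37.8 + 294/10.9 = 1.041 + 3.730 + 26.97 = 31.74 d
K_eq = L_total / Σ(L/K) = 992 / 31.74 = 31.25 m/d
q = K_eq · i = 31.25 × 0.011 = 0.3438 m/d (same in every zone)
Zone A: v = q/n = 0.3438/0.30 = 1.146 m/d → t_A = 557/1.146 = 486.1 d
Zone B: v = q/n = 0.3438/0.31 = 1.109 m/d → t_B = 141/1.109 = 127.2 d
Zone C: v = q/n = 0.3438/0.06 = 5.729 m/d → t_C = 294/5.729 = 51.32 d
Total t = 486.1 + 127.2 + 51.32 = 664.6 d

665 days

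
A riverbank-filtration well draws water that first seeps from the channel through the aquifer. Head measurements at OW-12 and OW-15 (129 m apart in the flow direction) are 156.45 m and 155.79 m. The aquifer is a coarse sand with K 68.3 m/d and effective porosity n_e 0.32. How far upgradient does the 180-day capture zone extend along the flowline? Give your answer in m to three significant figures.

Hydraulic gradient i = (156.45 − 155.79) / 129 = 0.66 / 129 = 0.005116
q = Ki = 68.3 × 0.005116 = 0.3494 m/d
v = Ki/n = 68.3·0.005116/0.32 = 1.092 m/d
L = v × T = 1.092 × 180 = 196.6 m

197 m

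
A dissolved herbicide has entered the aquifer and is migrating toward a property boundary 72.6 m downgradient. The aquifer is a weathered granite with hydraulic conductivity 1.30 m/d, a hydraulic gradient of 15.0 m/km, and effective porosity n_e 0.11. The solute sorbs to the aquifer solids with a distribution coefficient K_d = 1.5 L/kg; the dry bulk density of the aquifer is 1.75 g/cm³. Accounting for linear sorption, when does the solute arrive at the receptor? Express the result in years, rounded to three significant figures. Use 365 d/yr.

Darcy flux q = K·i = 1.30 × 0.015 = 0.01950 m/d
Seepage velocity v = q / n = 0.01950 / 0.11 = 0.1773 m/d
Retardation R = 1 + ρ_b·K_d/n = 1 + 1.75×1.5/0.11 = 24.86
Contaminant velocity v_c = v/R = 0.1773/24.86 = 0.007130 m/d
t = L/v_c = 72.6/0.007130 = 10180 d
   = 10180/365 = 27.9 yr

27.9 years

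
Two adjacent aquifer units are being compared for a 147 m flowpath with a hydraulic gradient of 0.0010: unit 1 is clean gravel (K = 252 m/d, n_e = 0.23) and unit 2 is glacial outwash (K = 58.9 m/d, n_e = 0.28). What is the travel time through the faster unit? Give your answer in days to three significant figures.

Unit 1 (clean gravel): v = 252×0.0010/0.23 = 1.096 m/d, t = 147/1.096 = 134.2 d
Unit 2 (glacial outwash): v = 58.9×0.0010/0.28 = 0.2104 m/d, t = 147/0.2104 = 698.8 d
Faster unit: t = 134 d

134 days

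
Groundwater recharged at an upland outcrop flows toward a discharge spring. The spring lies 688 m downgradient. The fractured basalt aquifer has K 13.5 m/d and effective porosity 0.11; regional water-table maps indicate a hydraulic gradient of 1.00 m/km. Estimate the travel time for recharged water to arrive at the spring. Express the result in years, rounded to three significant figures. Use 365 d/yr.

15.4 years

Specific discharge q = 13.5 × 0.0010 = 0.01350 m/d
Average linear velocity = 0.01350 / 0.11 = 0.1227 m/d
t = L / v = 688 / 0.1227 = 5606 d
   = 5606 / 365 = 15.4 yr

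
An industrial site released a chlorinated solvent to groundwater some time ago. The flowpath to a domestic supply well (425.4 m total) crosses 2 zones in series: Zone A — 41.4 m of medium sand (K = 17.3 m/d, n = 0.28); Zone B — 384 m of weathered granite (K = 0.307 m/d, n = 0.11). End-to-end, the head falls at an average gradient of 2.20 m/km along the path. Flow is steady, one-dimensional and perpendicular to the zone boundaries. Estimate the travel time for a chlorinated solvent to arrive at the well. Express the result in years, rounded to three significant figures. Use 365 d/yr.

197 years

For zones in series the flux q is common to all zones; the equivalent conductivity is the harmonic (thickness-weighted) mean, K_eq = L_total / Σ(L_j/K_j).
Σ(L/K) = 41.4/17.3 + 384/0.307 = 2.393 + 1251 = 1253 d
K_eq = L_total / Σ(L/K) = 425.4 / 1253 = 0.3394 m/d
q = K_eq · i = 0.3394 × 0.0022 = 7.468e-4 m/d (same in every zone)
Zone A: v = q/n = 7.468e-4/0.28 = 0.002667 m/d → t_A = 41.4/0.002667 = 15520 d
Zone B: v = q/n = 7.468e-4/0.11 = 0.006789 m/d → t_B = 384/0.006789 = 56560 d
Total t = 15520 + 56560 = 72080 d
   = 72080 / 365 = 197 yr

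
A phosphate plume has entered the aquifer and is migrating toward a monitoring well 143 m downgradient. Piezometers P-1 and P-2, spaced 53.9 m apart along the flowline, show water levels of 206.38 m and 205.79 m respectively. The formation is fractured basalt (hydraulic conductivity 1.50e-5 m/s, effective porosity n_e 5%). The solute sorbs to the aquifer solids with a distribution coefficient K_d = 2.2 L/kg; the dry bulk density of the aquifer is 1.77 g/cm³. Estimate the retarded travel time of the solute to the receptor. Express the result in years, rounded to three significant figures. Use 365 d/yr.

Hydraulic gradient i = (206.38 − 205.79) / 53.9 = 0.59 / 53.9 = 0.01095
K = 1.50e-5 m/s × 86400 s/d = 1.296 m/d
Darcy flux q = K·i = 1.296 × 0.01095 = 0.01419 m/d
Seepage velocity v = q / n = 0.01419 / 0.05 = 0.2837 m/d
Retardation R = 1 + ρ_b·K_d/n = 1 + 1.77×2.2/0.05 = 78.88
Contaminant velocity v_c = v/R = 0.2837/78.88 = 0.003597 m/d
t = L/v_c = 143/0.003597 = 39760 d
   = 39760/365 = 109 yr

109 years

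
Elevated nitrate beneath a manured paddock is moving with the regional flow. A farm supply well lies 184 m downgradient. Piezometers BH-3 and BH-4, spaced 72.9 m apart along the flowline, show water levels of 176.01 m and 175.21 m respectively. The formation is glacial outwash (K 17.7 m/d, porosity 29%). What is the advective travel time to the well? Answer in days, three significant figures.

Hydraulic gradient i = (176.01 − 175.21) / 72.9 = 0.80 / 72.9 = 0.01097
Darcy flux q = K·i = 17.7 × 0.01097 = 0.1942 m/d
Seepage velocity v = q / n = 0.1942 / 0.29 = 0.6698 m/d
t = L / v = 184 / 0.6698 = 274.7 d

275 days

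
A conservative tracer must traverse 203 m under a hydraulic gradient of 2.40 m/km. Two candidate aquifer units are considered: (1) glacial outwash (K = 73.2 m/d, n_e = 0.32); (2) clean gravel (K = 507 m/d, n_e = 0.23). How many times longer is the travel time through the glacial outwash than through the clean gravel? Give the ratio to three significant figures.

9.64

Unit 1 (glacial outwash): v = 73.2×0.0024/0.32 = 0.5490 m/d, t = 203/0.5490 = 369.8 d
Unit 2 (clean gravel): v = 507×0.0024/0.23 = 5.290 m/d, t = 203/5.290 = 38.37 d
t(glacial outwash) / t(clean gravel) = 369.8/38.37 = 9.64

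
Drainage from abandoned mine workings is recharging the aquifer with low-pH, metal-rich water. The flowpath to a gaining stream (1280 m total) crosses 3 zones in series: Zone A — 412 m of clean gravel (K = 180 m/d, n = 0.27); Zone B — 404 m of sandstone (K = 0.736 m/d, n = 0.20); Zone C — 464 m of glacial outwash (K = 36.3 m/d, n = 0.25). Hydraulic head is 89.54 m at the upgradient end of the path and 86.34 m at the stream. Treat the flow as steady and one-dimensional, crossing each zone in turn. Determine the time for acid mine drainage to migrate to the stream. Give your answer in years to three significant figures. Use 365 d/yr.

149 years

Total head drop ΔH = 89.54 − 86.34 = 3.20 m
Steady 1-D flow in series ⇒ the Darcy flux q is identical in every zone and the zone head losses add (resistances L/K in series).
Σ(L/K) = 412/180 + 404/0.736 + 464/36.3 = 2.289 + 548.9 + 12.78 = 564.0 d
q = ΔH / Σ(L/K) = 3.20 / 564.0 = 0.005674 m/d (same in every zone)
Zone A: v = q/n = 0.005674/0.27 = 0.02101 m/d → t_A = 412/0.02101 = 19610 d
Zone B: v = q/n = 0.005674/0.20 = 0.02837 m/d → t_B = 404/0.02837 = 14240 d
Zone C: v = q/n = 0.005674/0.25 = 0.02270 m/d → t_C = 464/0.02270 = 20440 d
Total t = 19610 + 14240 + 20440 = 54290 d
   = 54290 / 365 = 149 yr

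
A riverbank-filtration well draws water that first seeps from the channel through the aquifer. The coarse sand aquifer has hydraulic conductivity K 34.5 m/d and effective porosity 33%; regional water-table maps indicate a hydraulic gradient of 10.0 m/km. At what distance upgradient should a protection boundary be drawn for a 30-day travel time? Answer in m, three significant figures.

Darcy flux q = K·i = 34.5 × 0.010 = 0.3450 m/d
Seepage velocity v = q / n = 0.3450 / 0.33 = 1.045 m/d
L = v × T = 1.045 × 30 = 31.36 m

31.4 m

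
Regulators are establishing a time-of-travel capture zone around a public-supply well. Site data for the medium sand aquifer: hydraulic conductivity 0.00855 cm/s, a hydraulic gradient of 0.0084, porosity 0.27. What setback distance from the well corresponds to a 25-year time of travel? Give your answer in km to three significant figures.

K = 0.00855 cm/s × 864 = 7.387 m/d
q = Ki = 7.387 × 0.0084 = 0.06205 m/d
Average linear velocity = 0.06205 / 0.27 = 0.2298 m/d
T = 25 yr × 365 = 9125 d
L = v × T = 0.2298 × 9125 = 2097 m
   = 2.10 km

2.10 km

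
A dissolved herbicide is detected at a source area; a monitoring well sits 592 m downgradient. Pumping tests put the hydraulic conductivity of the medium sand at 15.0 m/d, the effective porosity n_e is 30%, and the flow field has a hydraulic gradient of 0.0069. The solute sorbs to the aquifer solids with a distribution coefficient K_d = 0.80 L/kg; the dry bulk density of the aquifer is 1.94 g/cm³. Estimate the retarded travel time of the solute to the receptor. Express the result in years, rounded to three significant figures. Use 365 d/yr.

Specific discharge q = 15.0 × 0.0069 = 0.1035 m/d
v = Ki/n = 15.0·0.0069/0.30 = 0.3450 m/d
Retardation R = 1 + ρ_b·K_d/n = 1 + 1.94×0.80/0.30 = 6.173
Contaminant velocity v_c = v/R = 0.3450/6.173 = 0.05589 m/d
t = L/v_c = 592/0.05589 = 10590 d
   = 10590/365 = 29.0 yr

29.0 years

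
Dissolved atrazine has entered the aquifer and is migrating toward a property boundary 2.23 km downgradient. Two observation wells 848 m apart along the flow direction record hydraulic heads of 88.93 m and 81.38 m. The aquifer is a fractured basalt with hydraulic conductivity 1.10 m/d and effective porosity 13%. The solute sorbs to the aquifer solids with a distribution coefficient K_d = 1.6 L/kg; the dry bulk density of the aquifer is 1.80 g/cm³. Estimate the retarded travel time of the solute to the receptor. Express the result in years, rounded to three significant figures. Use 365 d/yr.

1880 years

Hydraulic gradient i = (88.93 − 81.38) / 848 = 7.55 / 848 = 0.008903
Darcy flux q = K·i = 1.10 × 0.008903 = 0.009794 m/d
Seepage velocity v = q / n = 0.009794 / 0.13 = 0.07534 m/d
Retardation R = 1 + ρ_b·K_d/n = 1 + 1.80×1.6/0.13 = 23.15
Contaminant velocity v_c = v/R = 0.07534/23.15 = 0.003254 m/d
L = 2.23 km = 2230 m
t = L/v_c = 2230/0.003254 = 685400 d
   = 685400/365 = 1880 yr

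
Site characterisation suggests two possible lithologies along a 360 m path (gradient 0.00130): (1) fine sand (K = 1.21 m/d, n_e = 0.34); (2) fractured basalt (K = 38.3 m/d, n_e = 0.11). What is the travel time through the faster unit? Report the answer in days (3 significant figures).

795 days

Unit 1 (fine sand): v = 1.21×0.0013/0.34 = 0.004626 m/d, t = 360/0.004626 = 77810 d
Unit 2 (fractured basalt): v = 38.3×0.0013/0.11 = 0.4526 m/d, t = 360/0.4526 = 795.3 d
Faster unit: t = 795 d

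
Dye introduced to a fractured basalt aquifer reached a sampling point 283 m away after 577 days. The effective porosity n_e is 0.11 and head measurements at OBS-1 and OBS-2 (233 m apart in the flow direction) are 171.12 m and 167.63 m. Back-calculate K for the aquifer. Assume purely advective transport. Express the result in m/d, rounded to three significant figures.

3.60 m/d

Hydraulic gradient i = (171.12 − 167.63) / 233 = 3.49 / 233 = 0.01498
v = L / t = 283 / 577 = 0.4905 m/d
K = v · n / i = 0.4905 × 0.11 / 0.01498 = 3.60 m/d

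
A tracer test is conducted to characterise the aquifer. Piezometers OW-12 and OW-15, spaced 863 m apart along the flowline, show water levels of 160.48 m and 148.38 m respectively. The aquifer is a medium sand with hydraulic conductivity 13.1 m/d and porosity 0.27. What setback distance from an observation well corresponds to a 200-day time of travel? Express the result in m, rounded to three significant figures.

Hydraulic gradient i = (160.48 − 148.38) / 863 = 12.10 / 863 = 0.01402
Darcy flux q = K·i = 13.1 × 0.01402 = 0.1837 m/d
v = Ki/n = 13.1·0.01402/0.27 = 0.6803 m/d
L = v × T = 0.6803 × 200 = 136.1 m

136 m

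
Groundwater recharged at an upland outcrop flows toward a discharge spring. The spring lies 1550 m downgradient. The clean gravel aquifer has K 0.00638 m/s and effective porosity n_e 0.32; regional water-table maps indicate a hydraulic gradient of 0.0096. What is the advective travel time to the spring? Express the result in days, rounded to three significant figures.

93.7 days

K = 0.00638 m/s × 86400 s/d = 551.2 m/d
Specific discharge q = 551.2 × 0.0096 = 5.292 m/d
Seepage velocity v = q / n = 5.292 / 0.32 = 16.54 m/d
t = L / v = 1550 / 16.54 = 93.73 d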